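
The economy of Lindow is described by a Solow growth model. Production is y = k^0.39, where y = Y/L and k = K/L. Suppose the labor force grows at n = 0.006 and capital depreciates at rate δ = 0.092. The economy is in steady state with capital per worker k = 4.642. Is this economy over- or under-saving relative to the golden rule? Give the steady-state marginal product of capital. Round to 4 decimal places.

n + δ = 0.006 + 0.092 = 0.098.
MPK = 0.39·k^(0.39−1) = 0.39·4.642^(-0.61) ≈ 0.1529.
MPK > 0.098, so the economy is dynamically efficient (under-saving).

under-saving; MPK ≈ 0.1529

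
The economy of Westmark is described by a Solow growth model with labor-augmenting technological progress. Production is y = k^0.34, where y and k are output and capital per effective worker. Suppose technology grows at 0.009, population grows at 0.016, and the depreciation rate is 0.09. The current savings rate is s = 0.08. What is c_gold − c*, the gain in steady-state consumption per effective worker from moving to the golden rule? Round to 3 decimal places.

Δc ≈ 0.391

The effective depreciation rate is n + g + δ = 0.016 + 0.009 + 0.09 = 0.115.
Current steady state (s = 0.08): k* = (0.08/0.115)^(1/0.66) ≈ 0.5770, y* = 0.5770^0.34 ≈ 0.8295, c* = (1−0.08)·0.8295 ≈ 0.7631.
Setting f'(k) = n+g+δ gives 0.34·k^(0.34−1) = 0.115, hence k_gold = (0.34/0.115)^(1/0.66) ≈ 5.1678.
y_gold = 5.1678^0.34 ≈ 1.7479, c_gold = y_gold − 0.115·k_gold ≈ 1.1536.
Gain: Δc = 1.1536 − 0.7631 ≈ 0.3905.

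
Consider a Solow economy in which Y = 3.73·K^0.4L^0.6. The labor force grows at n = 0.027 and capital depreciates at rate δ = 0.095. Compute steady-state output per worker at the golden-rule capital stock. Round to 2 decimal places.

n + δ = 0.027 + 0.095 = 0.122.
Golden rule sets MPK = n+δ: 0.4·3.73·k^(0.4−1) = 0.122, so k_gold = (0.4·3.73/0.122)^(1/0.6) ≈ 64.9155.
Output: y_gold = 3.73·k_gold^0.4 = 3.73·64.9155^0.4 ≈ 19.7992.

y_gold ≈ 19.80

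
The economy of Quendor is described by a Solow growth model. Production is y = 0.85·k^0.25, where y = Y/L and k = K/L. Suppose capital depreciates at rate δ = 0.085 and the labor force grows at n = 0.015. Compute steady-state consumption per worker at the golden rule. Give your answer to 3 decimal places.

Break-even investment rate: n + δ = 0.015 + 0.085 = 0.1.
At the golden rule the marginal product of capital equals n+δ: 0.25·0.85·k^(0.25−1) = 0.1. Solving, k_gold = (0.25·0.85/0.1)^(1/0.75) ≈ 2.7320.
y_gold = 0.85·2.7320^0.25 ≈ 1.0928.
c_gold = y_gold − (n+δ)·k_gold = 1.0928 − 0.1·2.7320 ≈ 0.8196.

c_gold ≈ 0.820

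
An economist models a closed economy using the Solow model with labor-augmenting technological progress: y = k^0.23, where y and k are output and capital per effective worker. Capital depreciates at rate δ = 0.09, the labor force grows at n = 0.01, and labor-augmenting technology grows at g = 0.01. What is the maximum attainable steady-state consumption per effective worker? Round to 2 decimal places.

c_gold ≈ 0.96

The effective depreciation rate is n + g + δ = 0.01 + 0.01 + 0.09 = 0.11.
Golden rule sets MPK = n+g+δ: 0.23·k^(0.23−1) = 0.11, so k_gold = (0.23/0.11)^(1/0.77) ≈ 2.6063.
y_gold = 2.6063^0.23 ≈ 1.2465.
c_gold = y_gold − (n+g+δ)·k_gold = 1.2465 − 0.11·2.6063 ≈ 0.9598.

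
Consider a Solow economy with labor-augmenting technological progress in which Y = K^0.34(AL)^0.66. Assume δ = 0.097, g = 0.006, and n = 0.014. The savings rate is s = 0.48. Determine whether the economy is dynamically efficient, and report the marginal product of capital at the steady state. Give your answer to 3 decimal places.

n + g + δ = 0.014 + 0.006 + 0.097 = 0.117.
Steady-state k*: s·k^0.34 = 0.117·k gives k* = (0.48/0.117)^(1/0.66) ≈ 8.4893.
MPK = 0.34·8.4893^(-0.66) ≈ 0.0829.
MPK < n+g+δ = 0.117, so the economy is dynamically inefficient (over-saving).

dynamically inefficient; MPK ≈ 0.083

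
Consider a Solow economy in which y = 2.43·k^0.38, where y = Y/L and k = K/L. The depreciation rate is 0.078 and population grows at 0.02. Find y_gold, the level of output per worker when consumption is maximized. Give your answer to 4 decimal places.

y_gold ≈ 9.6089

The effective depreciation rate is n + δ = 0.02 + 0.078 = 0.098.
Maximizing c = f(k) − (n+δ)·k gives f'(k) = n+δ, i.e. 0.38·2.43·k^(0.38−1) = 0.098, so k_gold = (0.38·2.43/0.098)^(1/0.62) ≈ 37.2591.
Output: y_gold = 2.43·k_gold^0.38 = 2.43·37.2591^0.38 ≈ 9.6089.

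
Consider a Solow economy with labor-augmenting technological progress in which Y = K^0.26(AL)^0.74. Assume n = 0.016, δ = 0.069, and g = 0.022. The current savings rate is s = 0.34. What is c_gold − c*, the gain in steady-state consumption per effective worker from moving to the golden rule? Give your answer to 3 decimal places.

n + g + δ = 0.016 + 0.022 + 0.069 = 0.107.
Current steady state (s = 0.34): k* = (0.34/0.107)^(1/0.74) ≈ 4.7699, y* = 4.7699^0.26 ≈ 1.5011, c* = (1−0.34)·1.5011 ≈ 0.9907.
Maximizing c = f(k) − (n+g+δ)·k gives f'(k) = n+g+δ, i.e. 0.26·k^(0.26−1) = 0.107, so k_gold = (0.26/0.107)^(1/0.74) ≈ 3.3195.
y_gold = 3.3195^0.26 ≈ 1.3661, c_gold = y_gold − 0.107·k_gold ≈ 1.0109.
Gain: Δc = 1.0109 − 0.9907 ≈ 0.0202.

Δc ≈ 0.020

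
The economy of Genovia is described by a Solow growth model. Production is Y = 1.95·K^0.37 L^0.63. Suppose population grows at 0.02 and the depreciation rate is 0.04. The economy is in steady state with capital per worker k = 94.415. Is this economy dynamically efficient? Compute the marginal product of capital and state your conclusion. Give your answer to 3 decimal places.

n + δ = 0.02 + 0.04 = 0.06.
MPK = 0.37·1.95·k^(0.37−1) = 0.37·1.95·94.415^(-0.63) ≈ 0.0411.
MPK < 0.06, so the economy is dynamically inefficient (over-saving).

dynamically inefficient; MPK ≈ 0.041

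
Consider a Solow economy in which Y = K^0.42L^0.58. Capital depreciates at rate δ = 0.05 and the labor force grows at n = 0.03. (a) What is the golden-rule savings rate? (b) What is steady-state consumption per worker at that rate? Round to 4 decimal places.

(a) s_gold = 0.4200; (b) c_gold ≈ 1.9272

The effective depreciation rate is n + δ = 0.03 + 0.05 = 0.08.
For Cobb-Douglas, s_gold equals capital's share: s_gold = 0.42.
Setting f'(k) = n+δ gives 0.42·k^(0.42−1) = 0.08, hence k_gold = (0.42/0.08)^(1/0.58) ≈ 17.4443.
y_gold = 17.4443^0.42 ≈ 3.3227; c_gold = (1−0.42)·y_gold ≈ 1.9272.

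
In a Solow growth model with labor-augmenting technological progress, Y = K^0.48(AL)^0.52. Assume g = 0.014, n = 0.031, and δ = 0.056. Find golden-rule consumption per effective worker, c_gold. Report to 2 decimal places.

The effective depreciation rate is n + g + δ = 0.031 + 0.014 + 0.056 = 0.101.
Setting f'(k) = n+g+δ gives 0.48·k^(0.48−1) = 0.101, hence k_gold = (0.48/0.101)^(1/0.52) ≈ 20.0341.
y_gold = 20.0341^0.48 ≈ 4.2155.
c_gold = y_gold − (n+g+δ)·k_gold = 4.2155 − 0.101·20.0341 ≈ 2.1921.

c_gold ≈ 2.19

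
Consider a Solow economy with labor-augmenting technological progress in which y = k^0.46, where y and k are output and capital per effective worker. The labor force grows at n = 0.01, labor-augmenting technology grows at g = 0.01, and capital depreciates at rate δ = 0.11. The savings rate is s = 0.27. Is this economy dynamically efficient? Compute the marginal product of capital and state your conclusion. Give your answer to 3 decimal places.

dynamically efficient; MPK ≈ 0.221

Capital per effective worker breaks even when investment replaces (n + g + δ)·k; here n + g + δ = 0.13.
Steady-state k*: s·k^0.46 = 0.13·k gives k* = (0.27/0.13)^(1/0.54) ≈ 3.8709.
MPK = 0.46·3.8709^(-0.54) ≈ 0.2215.
MPK > n+g+δ = 0.13, so the economy is dynamically efficient (under-saving).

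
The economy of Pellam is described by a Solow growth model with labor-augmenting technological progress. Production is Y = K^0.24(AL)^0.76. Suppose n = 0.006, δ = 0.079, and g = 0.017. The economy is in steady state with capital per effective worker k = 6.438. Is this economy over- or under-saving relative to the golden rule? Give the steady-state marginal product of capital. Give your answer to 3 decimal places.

Break-even investment rate: n + g + δ = 0.006 + 0.017 + 0.079 = 0.102.
MPK = 0.24·k^(0.24−1) = 0.24·6.438^(-0.76) ≈ 0.0583.
MPK < 0.102, so the economy is dynamically inefficient (over-saving).

over-saving; MPK ≈ 0.058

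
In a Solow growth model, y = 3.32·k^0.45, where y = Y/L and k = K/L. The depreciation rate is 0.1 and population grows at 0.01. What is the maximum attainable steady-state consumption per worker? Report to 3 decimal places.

Capital per worker breaks even when investment replaces (n + δ)·k; here n + δ = 0.11.
At the golden rule the marginal product of capital equals n+δ: 0.45·3.32·k^(0.45−1) = 0.11. Solving, k_gold = (0.45·3.32/0.11)^(1/0.55) ≈ 114.7951.
y_gold = 3.32·114.7951^0.45 ≈ 28.0610.
c_gold = y_gold − (n+δ)·k_gold = 28.0610 − 0.11·114.7951 ≈ 15.4336.

c_gold ≈ 15.434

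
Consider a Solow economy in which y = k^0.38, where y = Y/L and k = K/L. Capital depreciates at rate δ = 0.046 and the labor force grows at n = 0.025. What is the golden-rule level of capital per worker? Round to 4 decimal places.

k_gold ≈ 14.9638

Capital per worker breaks even when investment replaces (n + δ)·k; here n + δ = 0.071.
Maximizing c = f(k) − (n+δ)·k gives f'(k) = n+δ, i.e. 0.38·k^(0.38−1) = 0.071, so k_gold = (0.38/0.071)^(1/0.62) ≈ 14.9638.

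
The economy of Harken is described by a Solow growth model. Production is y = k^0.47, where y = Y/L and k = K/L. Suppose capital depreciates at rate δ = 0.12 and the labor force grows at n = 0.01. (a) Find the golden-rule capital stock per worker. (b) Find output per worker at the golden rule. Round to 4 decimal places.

Break-even investment rate: n + δ = 0.01 + 0.12 = 0.13.
Setting f'(k) = n+δ gives 0.47·k^(0.47−1) = 0.13, hence k_gold = (0.47/0.13)^(1/0.53) ≈ 11.3011.
y_gold = 11.3011^0.47 ≈ 3.1258.

(a) k_gold ≈ 11.3011; (b) y_gold ≈ 3.1258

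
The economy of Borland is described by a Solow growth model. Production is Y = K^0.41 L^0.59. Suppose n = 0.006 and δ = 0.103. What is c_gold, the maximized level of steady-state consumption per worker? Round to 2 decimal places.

The effective depreciation rate is n + δ = 0.006 + 0.103 = 0.109.
Maximizing c = f(k) − (n+δ)·k gives f'(k) = n+δ, i.e. 0.41·k^(0.41−1) = 0.109, so k_gold = (0.41/0.109)^(1/0.59) ≈ 9.4446.
y_gold = 9.4446^0.41 ≈ 2.5109.
c_gold = y_gold − (n+δ)·k_gold = 2.5109 − 0.109·9.4446 ≈ 1.4814.

c_gold ≈ 1.48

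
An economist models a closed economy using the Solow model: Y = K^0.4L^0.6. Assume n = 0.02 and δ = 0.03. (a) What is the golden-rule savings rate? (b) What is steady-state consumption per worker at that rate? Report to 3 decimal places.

(a) s_gold = 0.400; (b) c_gold ≈ 2.400

The effective depreciation rate is n + δ = 0.02 + 0.03 = 0.05.
For Cobb-Douglas, s_gold equals capital's share: s_gold = 0.4.
Setting f'(k) = n+δ gives 0.4·k^(0.4−1) = 0.05, hence k_gold = (0.4/0.05)^(1/0.6) ≈ 32.0000.
y_gold = 32.0000^0.4 ≈ 4.0000; c_gold = (1−0.4)·y_gold ≈ 2.4000.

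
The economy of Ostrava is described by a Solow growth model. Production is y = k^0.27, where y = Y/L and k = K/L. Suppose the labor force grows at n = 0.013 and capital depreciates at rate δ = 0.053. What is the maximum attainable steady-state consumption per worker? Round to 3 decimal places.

c_gold ≈ 1.229

Capital per worker breaks even when investment replaces (n + δ)·k; here n + δ = 0.066.
Maximizing c = f(k) − (n+δ)·k gives f'(k) = n+δ, i.e. 0.27·k^(0.27−1) = 0.066, so k_gold = (0.27/0.066)^(1/0.73) ≈ 6.8883.
y_gold = 6.8883^0.27 ≈ 1.6838.
c_gold = y_gold − (n+δ)·k_gold = 1.6838 − 0.066·6.8883 ≈ 1.2292.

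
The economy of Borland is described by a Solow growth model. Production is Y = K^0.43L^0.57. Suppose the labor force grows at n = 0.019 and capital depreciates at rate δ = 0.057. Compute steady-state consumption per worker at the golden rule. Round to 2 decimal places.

c_gold ≈ 2.11

The effective depreciation rate is n + δ = 0.019 + 0.057 = 0.076.
Setting f'(k) = n+δ gives 0.43·k^(0.43−1) = 0.076, hence k_gold = (0.43/0.076)^(1/0.57) ≈ 20.9145.
y_gold = 20.9145^0.43 ≈ 3.6965.
c_gold = y_gold − (n+δ)·k_gold = 3.6965 − 0.076·20.9145 ≈ 2.1070.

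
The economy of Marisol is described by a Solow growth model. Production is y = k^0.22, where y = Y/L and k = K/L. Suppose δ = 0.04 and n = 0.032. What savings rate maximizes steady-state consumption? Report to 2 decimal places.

Break-even investment rate: n + δ = 0.032 + 0.04 = 0.072.
At the golden rule MPK = n+δ, and in any Cobb-Douglas steady state s = (n+δ)·k/y = MPK·k/y = capital's share 0.22.

s_gold = 0.22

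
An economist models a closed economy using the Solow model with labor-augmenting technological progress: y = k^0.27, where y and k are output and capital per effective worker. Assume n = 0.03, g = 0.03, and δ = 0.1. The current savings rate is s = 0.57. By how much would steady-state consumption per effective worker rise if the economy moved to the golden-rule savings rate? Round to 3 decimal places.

Capital per effective worker breaks even when investment replaces (n + g + δ)·k; here n + g + δ = 0.16.
Current steady state (s = 0.57): k* = (0.57/0.16)^(1/0.73) ≈ 5.6994, y* = 5.6994^0.27 ≈ 1.5998, c* = (1−0.57)·1.5998 ≈ 0.6879.
At the golden rule the marginal product of capital equals n+g+δ: 0.27·k^(0.27−1) = 0.16. Solving, k_gold = (0.27/0.16)^(1/0.73) ≈ 2.0478.
y_gold = 2.0478^0.27 ≈ 1.2135, c_gold = y_gold − 0.16·k_gold ≈ 0.8859.
Gain: Δc = 0.8859 − 0.6879 ≈ 0.1979.

Δc ≈ 0.198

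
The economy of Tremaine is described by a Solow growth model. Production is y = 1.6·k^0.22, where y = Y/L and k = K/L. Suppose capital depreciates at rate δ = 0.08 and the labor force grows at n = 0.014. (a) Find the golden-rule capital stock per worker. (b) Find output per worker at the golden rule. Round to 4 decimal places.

(a) k_gold ≈ 5.4343; (b) y_gold ≈ 2.3219

The effective depreciation rate is n + δ = 0.014 + 0.08 = 0.094.
Golden rule sets MPK = n+δ: 0.22·1.6·k^(0.22−1) = 0.094, so k_gold = (0.22·1.6/0.094)^(1/0.78) ≈ 5.4343.
y_gold = 1.6·5.4343^0.22 ≈ 2.3219.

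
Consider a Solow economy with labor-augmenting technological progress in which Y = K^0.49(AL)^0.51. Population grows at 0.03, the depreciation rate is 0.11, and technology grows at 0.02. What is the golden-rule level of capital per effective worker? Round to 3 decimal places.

n + g + δ = 0.03 + 0.02 + 0.11 = 0.16.
Setting f'(k) = n+g+δ gives 0.49·k^(0.49−1) = 0.16, hence k_gold = (0.49/0.16)^(1/0.51) ≈ 8.9762.

k_gold ≈ 8.976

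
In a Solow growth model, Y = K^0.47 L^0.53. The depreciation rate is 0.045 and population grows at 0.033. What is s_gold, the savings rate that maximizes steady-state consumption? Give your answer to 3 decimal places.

Break-even investment rate: n + δ = 0.033 + 0.045 = 0.078.
At the golden rule MPK = n+δ, and in any Cobb-Douglas steady state s = (n+δ)·k/y = MPK·k/y = capital's share 0.47.

s_gold = 0.470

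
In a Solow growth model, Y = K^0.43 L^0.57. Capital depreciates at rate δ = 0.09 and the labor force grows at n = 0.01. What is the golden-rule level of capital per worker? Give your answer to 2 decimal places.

k_gold ≈ 12.92

n + δ = 0.01 + 0.09 = 0.1.
Golden rule sets MPK = n+δ: 0.43·k^(0.43−1) = 0.1, so k_gold = (0.43/0.1)^(1/0.57) ≈ 12.9225.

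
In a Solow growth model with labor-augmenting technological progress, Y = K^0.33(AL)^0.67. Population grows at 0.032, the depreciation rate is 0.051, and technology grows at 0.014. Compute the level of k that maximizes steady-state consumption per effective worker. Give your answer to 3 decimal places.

k_gold ≈ 6.218

The effective depreciation rate is n + g + δ = 0.032 + 0.014 + 0.051 = 0.097.
Maximizing c = f(k) − (n+g+δ)·k gives f'(k) = n+g+δ, i.e. 0.33·k^(0.33−1) = 0.097, so k_gold = (0.33/0.097)^(1/0.67) ≈ 6.2179.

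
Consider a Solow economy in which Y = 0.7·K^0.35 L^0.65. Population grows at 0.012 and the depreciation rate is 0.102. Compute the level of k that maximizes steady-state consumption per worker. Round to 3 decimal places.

The effective depreciation rate is n + δ = 0.012 + 0.102 = 0.114.
Maximizing c = f(k) − (n+δ)·k gives f'(k) = n+δ, i.e. 0.35·0.7·k^(0.35−1) = 0.114, so k_gold = (0.35·0.7/0.114)^(1/0.65) ≈ 3.2447.

k_gold ≈ 3.245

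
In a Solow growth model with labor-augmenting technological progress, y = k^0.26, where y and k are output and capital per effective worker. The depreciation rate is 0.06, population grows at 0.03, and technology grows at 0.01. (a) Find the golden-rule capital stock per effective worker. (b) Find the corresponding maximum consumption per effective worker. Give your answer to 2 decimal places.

Capital per effective worker breaks even when investment replaces (n + g + δ)·k; here n + g + δ = 0.1.
Golden rule sets MPK = n+g+δ: 0.26·k^(0.26−1) = 0.1, so k_gold = (0.26/0.1)^(1/0.74) ≈ 3.6373.
y_gold = 3.6373^0.26 ≈ 1.3989; c_gold = y_gold − 0.1·k_gold ≈ 1.0352.

(a) k_gold ≈ 3.64; (b) c_gold ≈ 1.04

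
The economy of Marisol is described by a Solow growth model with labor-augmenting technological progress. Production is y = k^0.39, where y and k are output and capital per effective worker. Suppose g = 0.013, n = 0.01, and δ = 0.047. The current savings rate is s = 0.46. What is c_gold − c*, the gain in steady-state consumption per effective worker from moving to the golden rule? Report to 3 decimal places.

Δc ≈ 0.030

Break-even investment rate: n + g + δ = 0.01 + 0.013 + 0.047 = 0.07.
Current steady state (s = 0.46): k* = (0.46/0.07)^(1/0.61) ≈ 21.8991, y* = 21.8991^0.39 ≈ 3.3325, c* = (1−0.46)·3.3325 ≈ 1.7995.
At the golden rule the marginal product of capital equals n+g+δ: 0.39·k^(0.39−1) = 0.07. Solving, k_gold = (0.39/0.07)^(1/0.61) ≈ 16.7069.
y_gold = 16.7069^0.39 ≈ 2.9987, c_gold = y_gold − 0.07·k_gold ≈ 1.8292.
Gain: Δc = 1.8292 − 1.7995 ≈ 0.0297.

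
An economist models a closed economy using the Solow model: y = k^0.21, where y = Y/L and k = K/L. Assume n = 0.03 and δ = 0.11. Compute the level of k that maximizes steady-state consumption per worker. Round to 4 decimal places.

The effective depreciation rate is n + δ = 0.03 + 0.11 = 0.14.
Setting f'(k) = n+δ gives 0.21·k^(0.21−1) = 0.14, hence k_gold = (0.21/0.14)^(1/0.79) ≈ 1.6707.

k_gold ≈ 1.6707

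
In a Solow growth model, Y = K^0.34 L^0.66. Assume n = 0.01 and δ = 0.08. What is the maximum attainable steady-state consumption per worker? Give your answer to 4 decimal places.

c_gold ≈ 1.3089

Break-even investment rate: n + δ = 0.01 + 0.08 = 0.09.
Setting f'(k) = n+δ gives 0.34·k^(0.34−1) = 0.09, hence k_gold = (0.34/0.09)^(1/0.66) ≈ 7.4920.
y_gold = 7.4920^0.34 ≈ 1.9832.
c_gold = y_gold − (n+δ)·k_gold = 1.9832 − 0.09·7.4920 ≈ 1.3089.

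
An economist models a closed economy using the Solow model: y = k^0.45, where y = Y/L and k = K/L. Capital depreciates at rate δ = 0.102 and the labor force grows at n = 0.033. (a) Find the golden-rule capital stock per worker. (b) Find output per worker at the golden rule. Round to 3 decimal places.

(a) k_gold ≈ 8.927; (b) y_gold ≈ 2.678

Capital per worker breaks even when investment replaces (n + δ)·k; here n + δ = 0.135.
Maximizing c = f(k) − (n+δ)·k gives f'(k) = n+δ, i.e. 0.45·k^(0.45−1) = 0.135, so k_gold = (0.45/0.135)^(1/0.55) ≈ 8.9267.
y_gold = 8.9267^0.45 ≈ 2.6780.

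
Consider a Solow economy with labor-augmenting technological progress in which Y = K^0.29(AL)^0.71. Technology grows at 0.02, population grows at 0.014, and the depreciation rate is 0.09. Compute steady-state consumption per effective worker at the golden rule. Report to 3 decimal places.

c_gold ≈ 1.005

n + g + δ = 0.014 + 0.02 + 0.09 = 0.124.
Maximizing c = f(k) − (n+g+δ)·k gives f'(k) = n+g+δ, i.e. 0.29·k^(0.29−1) = 0.124, so k_gold = (0.29/0.124)^(1/0.71) ≈ 3.3089.
y_gold = 3.3089^0.29 ≈ 1.4148.
c_gold = y_gold − (n+g+δ)·k_gold = 1.4148 − 0.124·3.3089 ≈ 1.0045.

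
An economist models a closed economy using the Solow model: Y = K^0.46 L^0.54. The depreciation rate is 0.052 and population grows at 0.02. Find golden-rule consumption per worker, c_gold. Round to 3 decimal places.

Capital per worker breaks even when investment replaces (n + δ)·k; here n + δ = 0.072.
Maximizing c = f(k) − (n+δ)·k gives f'(k) = n+δ, i.e. 0.46·k^(0.46−1) = 0.072, so k_gold = (0.46/0.072)^(1/0.54) ≈ 31.0119.
y_gold = 31.0119^0.46 ≈ 4.8540.
c_gold = y_gold − (n+δ)·k_gold = 4.8540 − 0.072·31.0119 ≈ 2.6212.

c_gold ≈ 2.621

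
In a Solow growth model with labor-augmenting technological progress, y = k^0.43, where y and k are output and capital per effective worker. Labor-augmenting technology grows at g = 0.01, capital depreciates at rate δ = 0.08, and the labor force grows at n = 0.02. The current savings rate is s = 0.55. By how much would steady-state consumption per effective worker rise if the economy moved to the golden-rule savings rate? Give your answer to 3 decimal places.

Δc ≈ 0.079

Capital per effective worker breaks even when investment replaces (n + g + δ)·k; here n + g + δ = 0.11.
Current steady state (s = 0.55): k* = (0.55/0.11)^(1/0.57) ≈ 16.8369, y* = 16.8369^0.43 ≈ 3.3674, c* = (1−0.55)·3.3674 ≈ 1.5153.
Maximizing c = f(k) − (n+g+δ)·k gives f'(k) = n+g+δ, i.e. 0.43·k^(0.43−1) = 0.11, so k_gold = (0.43/0.11)^(1/0.57) ≈ 10.9328.
y_gold = 10.9328^0.43 ≈ 2.7968, c_gold = y_gold − 0.11·k_gold ≈ 1.5941.
Gain: Δc = 1.5941 − 1.5153 ≈ 0.0788.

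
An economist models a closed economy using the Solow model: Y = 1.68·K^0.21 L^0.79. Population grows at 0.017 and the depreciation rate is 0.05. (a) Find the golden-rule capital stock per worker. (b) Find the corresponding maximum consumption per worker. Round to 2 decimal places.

(a) k_gold ≈ 8.19; (b) c_gold ≈ 2.06

Capital per worker breaks even when investment replaces (n + δ)·k; here n + δ = 0.067.
Setting f'(k) = n+δ gives 0.21·1.68·k^(0.21−1) = 0.067, hence k_gold = (0.21·1.68/0.067)^(1/0.79) ≈ 8.1890.
y_gold = 1.68·8.1890^0.21 ≈ 2.6127; c_gold = y_gold − 0.067·k_gold ≈ 2.0640.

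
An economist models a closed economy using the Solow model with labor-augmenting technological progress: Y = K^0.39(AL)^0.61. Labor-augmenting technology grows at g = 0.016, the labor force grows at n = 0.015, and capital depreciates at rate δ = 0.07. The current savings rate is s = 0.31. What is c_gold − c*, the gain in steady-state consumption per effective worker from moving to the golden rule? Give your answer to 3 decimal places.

n + g + δ = 0.015 + 0.016 + 0.07 = 0.101.
Current steady state (s = 0.31): k* = (0.31/0.101)^(1/0.61) ≈ 6.2868, y* = 6.2868^0.39 ≈ 2.0483, c* = (1−0.31)·2.0483 ≈ 1.4133.
Golden rule sets MPK = n+g+δ: 0.39·k^(0.39−1) = 0.101, so k_gold = (0.39/0.101)^(1/0.61) ≈ 9.1596.
y_gold = 9.1596^0.39 ≈ 2.3721, c_gold = y_gold − 0.101·k_gold ≈ 1.4470.
Gain: Δc = 1.4470 − 1.4133 ≈ 0.0337.

Δc ≈ 0.034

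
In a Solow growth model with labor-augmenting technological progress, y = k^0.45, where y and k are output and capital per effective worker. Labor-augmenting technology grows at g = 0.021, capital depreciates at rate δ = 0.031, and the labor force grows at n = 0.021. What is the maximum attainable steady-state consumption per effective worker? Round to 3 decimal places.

The effective depreciation rate is n + g + δ = 0.021 + 0.021 + 0.031 = 0.073.
Golden rule sets MPK = n+g+δ: 0.45·k^(0.45−1) = 0.073, so k_gold = (0.45/0.073)^(1/0.55) ≈ 27.3000.
y_gold = 27.3000^0.45 ≈ 4.4287.
c_gold = y_gold − (n+g+δ)·k_gold = 4.4287 − 0.073·27.3000 ≈ 2.4358.

c_gold ≈ 2.436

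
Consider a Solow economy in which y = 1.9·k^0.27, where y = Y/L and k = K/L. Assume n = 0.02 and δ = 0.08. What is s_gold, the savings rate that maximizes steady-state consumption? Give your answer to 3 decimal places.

s_gold = 0.270

Capital per worker breaks even when investment replaces (n + δ)·k; here n + δ = 0.1.
At the golden rule MPK = n+δ, and in any Cobb-Douglas steady state s = (n+δ)·k/y = MPK·k/y = capital's share 0.27.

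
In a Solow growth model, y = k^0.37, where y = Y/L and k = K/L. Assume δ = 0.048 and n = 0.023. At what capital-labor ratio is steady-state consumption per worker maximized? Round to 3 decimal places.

Break-even investment rate: n + δ = 0.023 + 0.048 = 0.071.
Maximizing c = f(k) − (n+δ)·k gives f'(k) = n+δ, i.e. 0.37·k^(0.37−1) = 0.071, so k_gold = (0.37/0.071)^(1/0.63) ≈ 13.7406.

k_gold ≈ 13.741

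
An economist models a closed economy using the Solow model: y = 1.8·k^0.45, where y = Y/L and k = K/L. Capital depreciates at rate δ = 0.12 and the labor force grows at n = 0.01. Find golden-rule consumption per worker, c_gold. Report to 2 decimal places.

c_gold ≈ 4.42

n + δ = 0.01 + 0.12 = 0.13.
Setting f'(k) = n+δ gives 0.45·1.8·k^(0.45−1) = 0.13, hence k_gold = (0.45·1.8/0.13)^(1/0.55) ≈ 27.8369.
y_gold = 1.8·27.8369^0.45 ≈ 8.0418.
c_gold = y_gold − (n+δ)·k_gold = 8.0418 − 0.13·27.8369 ≈ 4.4230.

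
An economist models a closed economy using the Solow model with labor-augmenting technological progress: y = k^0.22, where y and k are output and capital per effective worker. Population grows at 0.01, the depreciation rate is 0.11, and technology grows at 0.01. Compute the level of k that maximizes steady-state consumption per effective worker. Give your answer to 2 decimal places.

k_gold ≈ 1.96

n + g + δ = 0.01 + 0.01 + 0.11 = 0.13.
Golden rule sets MPK = n+g+δ: 0.22·k^(0.22−1) = 0.13, so k_gold = (0.22/0.13)^(1/0.78) ≈ 1.9630.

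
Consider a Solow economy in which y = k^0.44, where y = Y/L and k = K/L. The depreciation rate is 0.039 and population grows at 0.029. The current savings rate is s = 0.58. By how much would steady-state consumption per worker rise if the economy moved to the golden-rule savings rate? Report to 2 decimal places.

n + δ = 0.029 + 0.039 = 0.068.
Current steady state (s = 0.58): k* = (0.58/0.068)^(1/0.56) ≈ 45.9574, y* = 45.9574^0.44 ≈ 5.3881, c* = (1−0.58)·5.3881 ≈ 2.2630.
Golden rule sets MPK = n+δ: 0.44·k^(0.44−1) = 0.068, so k_gold = (0.44/0.068)^(1/0.56) ≈ 28.0617.
y_gold = 28.0617^0.44 ≈ 4.3368, c_gold = y_gold − 0.068·k_gold ≈ 2.4286.
Gain: Δc = 2.4286 − 2.2630 ≈ 0.1656.

Δc ≈ 0.17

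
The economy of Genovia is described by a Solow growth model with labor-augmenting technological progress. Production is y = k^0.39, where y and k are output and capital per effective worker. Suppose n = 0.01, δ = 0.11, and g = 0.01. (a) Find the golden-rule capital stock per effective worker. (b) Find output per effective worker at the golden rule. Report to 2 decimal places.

Break-even investment rate: n + g + δ = 0.01 + 0.01 + 0.11 = 0.13.
Golden rule sets MPK = n+g+δ: 0.39·k^(0.39−1) = 0.13, so k_gold = (0.39/0.13)^(1/0.61) ≈ 6.0557.
y_gold = 6.0557^0.39 ≈ 2.0186.

(a) k_gold ≈ 6.06; (b) y_gold ≈ 2.02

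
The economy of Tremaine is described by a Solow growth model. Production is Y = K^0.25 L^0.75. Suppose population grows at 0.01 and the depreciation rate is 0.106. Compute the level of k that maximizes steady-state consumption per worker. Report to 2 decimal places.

k_gold ≈ 2.78

n + δ = 0.01 + 0.106 = 0.116.
At the golden rule the marginal product of capital equals n+δ: 0.25·k^(0.25−1) = 0.116. Solving, k_gold = (0.25/0.116)^(1/0.75) ≈ 2.7838.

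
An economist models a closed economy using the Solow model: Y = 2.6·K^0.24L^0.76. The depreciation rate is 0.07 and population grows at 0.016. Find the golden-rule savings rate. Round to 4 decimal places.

Capital per worker breaks even when investment replaces (n + δ)·k; here n + δ = 0.086.
At the golden rule MPK = n+δ, and in any Cobb-Douglas steady state s = (n+δ)·k/y = MPK·k/y = capital's share 0.24.

s_gold = 0.2400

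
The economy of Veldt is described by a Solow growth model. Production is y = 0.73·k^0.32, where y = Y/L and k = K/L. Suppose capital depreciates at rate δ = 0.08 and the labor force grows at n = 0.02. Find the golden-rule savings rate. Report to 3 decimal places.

s_gold = 0.320

n + δ = 0.02 + 0.08 = 0.1.
At the golden rule MPK = n+δ, and in any Cobb-Douglas steady state s = (n+δ)·k/y = MPK·k/y = capital's share 0.32.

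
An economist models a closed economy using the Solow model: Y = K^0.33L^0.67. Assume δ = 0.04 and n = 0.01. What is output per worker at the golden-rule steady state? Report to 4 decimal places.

y_gold ≈ 2.5331

Capital per worker breaks even when investment replaces (n + δ)·k; here n + δ = 0.05.
Setting f'(k) = n+δ gives 0.33·k^(0.33−1) = 0.05, hence k_gold = (0.33/0.05)^(1/0.67) ≈ 16.7186.
Output: y_gold = k_gold^0.33 = 16.7186^0.33 ≈ 2.5331.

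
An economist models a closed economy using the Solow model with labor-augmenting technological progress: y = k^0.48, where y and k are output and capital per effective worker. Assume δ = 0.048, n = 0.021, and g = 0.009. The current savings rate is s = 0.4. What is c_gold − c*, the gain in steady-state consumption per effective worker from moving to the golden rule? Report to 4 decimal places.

Break-even investment rate: n + g + δ = 0.021 + 0.009 + 0.048 = 0.078.
Current steady state (s = 0.4): k* = (0.4/0.078)^(1/0.52) ≈ 23.1909, y* = 23.1909^0.48 ≈ 4.5222, c* = (1−0.4)·4.5222 ≈ 2.7133.
Maximizing c = f(k) − (n+g+δ)·k gives f'(k) = n+g+δ, i.e. 0.48·k^(0.48−1) = 0.078, so k_gold = (0.48/0.078)^(1/0.52) ≈ 32.9298.
y_gold = 32.9298^0.48 ≈ 5.3511, c_gold = y_gold − 0.078·k_gold ≈ 2.7826.
Gain: Δc = 2.7826 − 2.7133 ≈ 0.0692.

Δc ≈ 0.0692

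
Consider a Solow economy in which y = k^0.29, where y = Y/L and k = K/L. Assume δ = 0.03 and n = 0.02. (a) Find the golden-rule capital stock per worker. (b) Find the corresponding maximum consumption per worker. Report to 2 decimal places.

(a) k_gold ≈ 11.89; (b) c_gold ≈ 1.46

Break-even investment rate: n + δ = 0.02 + 0.03 = 0.05.
Golden rule sets MPK = n+δ: 0.29·k^(0.29−1) = 0.05, so k_gold = (0.29/0.05)^(1/0.71) ≈ 11.8919.
y_gold = 11.8919^0.29 ≈ 2.0503; c_gold = y_gold − 0.05·k_gold ≈ 1.4557.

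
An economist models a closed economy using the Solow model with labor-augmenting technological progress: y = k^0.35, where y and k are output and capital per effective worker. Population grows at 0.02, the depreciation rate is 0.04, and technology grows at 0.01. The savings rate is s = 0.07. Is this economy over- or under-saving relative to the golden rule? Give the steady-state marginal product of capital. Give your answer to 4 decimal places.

under-saving; MPK ≈ 0.3500

Capital per effective worker breaks even when investment replaces (n + g + δ)·k; here n + g + δ = 0.07.
Steady-state k*: s·k^0.35 = 0.07·k gives k* = (0.07/0.07)^(1/0.65) ≈ 1.0000.
MPK = 0.35·1.0000^(-0.65) ≈ 0.3500.
MPK > n+g+δ = 0.07, so the economy is dynamically efficient (under-saving).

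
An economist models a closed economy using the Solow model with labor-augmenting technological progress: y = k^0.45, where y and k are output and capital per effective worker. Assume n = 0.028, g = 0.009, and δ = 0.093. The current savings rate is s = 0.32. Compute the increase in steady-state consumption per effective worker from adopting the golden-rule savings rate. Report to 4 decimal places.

Δc ≈ 0.0981

Break-even investment rate: n + g + δ = 0.028 + 0.009 + 0.093 = 0.13.
Current steady state (s = 0.32): k* = (0.32/0.13)^(1/0.55) ≈ 5.1438, y* = 5.1438^0.45 ≈ 2.0897, c* = (1−0.32)·2.0897 ≈ 1.4210.
Maximizing c = f(k) − (n+g+δ)·k gives f'(k) = n+g+δ, i.e. 0.45·k^(0.45−1) = 0.13, so k_gold = (0.45/0.13)^(1/0.55) ≈ 9.5607.
y_gold = 9.5607^0.45 ≈ 2.7620, c_gold = y_gold − 0.13·k_gold ≈ 1.5191.
Gain: Δc = 1.5191 − 1.4210 ≈ 0.0981.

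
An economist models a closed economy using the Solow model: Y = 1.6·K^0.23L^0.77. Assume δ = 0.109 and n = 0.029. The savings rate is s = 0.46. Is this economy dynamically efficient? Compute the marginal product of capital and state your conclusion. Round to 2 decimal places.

dynamically inefficient; MPK ≈ 0.07

Capital per worker breaks even when investment replaces (n + δ)·k; here n + δ = 0.138.
Steady-state k*: s·A·k^0.23 = 0.138·k gives k* = (0.46·1.6/0.138)^(1/0.77) ≈ 8.7933.
MPK = 0.23·1.6·8.7933^(-0.77) ≈ 0.0690.
MPK < n+δ = 0.138, so the economy is dynamically inefficient (over-saving).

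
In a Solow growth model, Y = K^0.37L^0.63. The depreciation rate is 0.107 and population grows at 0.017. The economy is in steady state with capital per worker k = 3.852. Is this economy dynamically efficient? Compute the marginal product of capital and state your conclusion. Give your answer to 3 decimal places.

The effective depreciation rate is n + δ = 0.017 + 0.107 = 0.124.
MPK = 0.37·k^(0.37−1) = 0.37·3.852^(-0.63) ≈ 0.1582.
MPK > 0.124, so the economy is dynamically efficient (under-saving).

dynamically efficient; MPK ≈ 0.158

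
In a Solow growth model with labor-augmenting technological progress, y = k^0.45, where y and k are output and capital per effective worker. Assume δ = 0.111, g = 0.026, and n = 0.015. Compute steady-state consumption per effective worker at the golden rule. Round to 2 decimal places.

c_gold ≈ 1.34

n + g + δ = 0.015 + 0.026 + 0.111 = 0.152.
At the golden rule the marginal product of capital equals n+g+δ: 0.45·k^(0.45−1) = 0.152. Solving, k_gold = (0.45/0.152)^(1/0.55) ≈ 7.1951.
y_gold = 7.1951^0.45 ≈ 2.4303.
c_gold = y_gold − (n+g+δ)·k_gold = 2.4303 − 0.152·7.1951 ≈ 1.3367.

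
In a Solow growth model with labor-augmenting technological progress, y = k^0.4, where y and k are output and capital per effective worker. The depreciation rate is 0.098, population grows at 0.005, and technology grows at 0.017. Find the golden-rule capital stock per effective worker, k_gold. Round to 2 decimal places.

k_gold ≈ 7.44

The effective depreciation rate is n + g + δ = 0.005 + 0.017 + 0.098 = 0.12.
Golden rule sets MPK = n+g+δ: 0.4·k^(0.4−1) = 0.12, so k_gold = (0.4/0.12)^(1/0.6) ≈ 7.4381.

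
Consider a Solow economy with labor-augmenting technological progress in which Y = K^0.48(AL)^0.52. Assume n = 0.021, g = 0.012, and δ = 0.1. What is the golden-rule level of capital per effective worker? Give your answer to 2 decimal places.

k_gold ≈ 11.80

Capital per effective worker breaks even when investment replaces (n + g + δ)·k; here n + g + δ = 0.133.
Maximizing c = f(k) − (n+g+δ)·k gives f'(k) = n+g+δ, i.e. 0.48·k^(0.48−1) = 0.133, so k_gold = (0.48/0.133)^(1/0.52) ≈ 11.8006.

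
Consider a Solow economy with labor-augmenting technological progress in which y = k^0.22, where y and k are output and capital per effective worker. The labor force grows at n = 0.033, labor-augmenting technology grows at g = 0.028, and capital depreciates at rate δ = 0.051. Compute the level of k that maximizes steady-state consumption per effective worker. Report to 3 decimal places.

k_gold ≈ 2.376

The effective depreciation rate is n + g + δ = 0.033 + 0.028 + 0.051 = 0.112.
Maximizing c = f(k) − (n+g+δ)·k gives f'(k) = n+g+δ, i.e. 0.22·k^(0.22−1) = 0.112, so k_gold = (0.22/0.112)^(1/0.78) ≈ 2.3763.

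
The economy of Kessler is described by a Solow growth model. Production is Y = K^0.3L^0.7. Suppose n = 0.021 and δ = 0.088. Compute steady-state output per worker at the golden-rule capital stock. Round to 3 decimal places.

n + δ = 0.021 + 0.088 = 0.109.
Setting f'(k) = n+δ gives 0.3·k^(0.3−1) = 0.109, hence k_gold = (0.3/0.109)^(1/0.7) ≈ 4.2475.
Output: y_gold = k_gold^0.3 = 4.2475^0.3 ≈ 1.5433.

y_gold ≈ 1.543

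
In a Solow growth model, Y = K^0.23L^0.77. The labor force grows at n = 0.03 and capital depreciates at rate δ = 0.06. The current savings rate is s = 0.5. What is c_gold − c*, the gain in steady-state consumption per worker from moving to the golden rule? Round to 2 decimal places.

Capital per worker breaks even when investment replaces (n + δ)·k; here n + δ = 0.09.
Current steady state (s = 0.5): k* = (0.5/0.09)^(1/0.77) ≈ 9.2721, y* = 9.2721^0.23 ≈ 1.6690, c* = (1−0.5)·1.6690 ≈ 0.8345.
Golden rule sets MPK = n+δ: 0.23·k^(0.23−1) = 0.09, so k_gold = (0.23/0.09)^(1/0.77) ≈ 3.3822.
y_gold = 3.3822^0.23 ≈ 1.3235, c_gold = y_gold − 0.09·k_gold ≈ 1.0191.
Gain: Δc = 1.0191 − 0.8345 ≈ 0.1846.

Δc ≈ 0.18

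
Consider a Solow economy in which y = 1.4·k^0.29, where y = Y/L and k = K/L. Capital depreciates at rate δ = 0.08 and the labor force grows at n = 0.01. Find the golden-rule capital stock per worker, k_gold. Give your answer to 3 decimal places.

k_gold ≈ 8.347

The effective depreciation rate is n + δ = 0.01 + 0.08 = 0.09.
Golden rule sets MPK = n+δ: 0.29·1.4·k^(0.29−1) = 0.09, so k_gold = (0.29·1.4/0.09)^(1/0.71) ≈ 8.3469.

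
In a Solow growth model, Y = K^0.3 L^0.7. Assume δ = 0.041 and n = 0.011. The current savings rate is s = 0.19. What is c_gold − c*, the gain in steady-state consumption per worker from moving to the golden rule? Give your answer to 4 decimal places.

Δc ≈ 0.0721

The effective depreciation rate is n + δ = 0.011 + 0.041 = 0.052.
Current steady state (s = 0.19): k* = (0.19/0.052)^(1/0.7) ≈ 6.3669, y* = 6.3669^0.3 ≈ 1.7425, c* = (1−0.19)·1.7425 ≈ 1.4114.
Setting f'(k) = n+δ gives 0.3·k^(0.3−1) = 0.052, hence k_gold = (0.3/0.052)^(1/0.7) ≈ 12.2268.
y_gold = 12.2268^0.3 ≈ 2.1193, c_gold = y_gold − 0.052·k_gold ≈ 1.4835.
Gain: Δc = 1.4835 − 1.4114 ≈ 0.0721.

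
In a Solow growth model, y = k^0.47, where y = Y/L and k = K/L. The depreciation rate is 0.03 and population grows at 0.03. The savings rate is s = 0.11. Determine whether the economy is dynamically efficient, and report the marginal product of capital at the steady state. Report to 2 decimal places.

dynamically efficient; MPK ≈ 0.26

Break-even investment rate: n + δ = 0.03 + 0.03 = 0.06.
Steady-state k*: s·k^0.47 = 0.06·k gives k* = (0.11/0.06)^(1/0.53) ≈ 3.1382.
MPK = 0.47·3.1382^(-0.53) ≈ 0.2564.
MPK > n+δ = 0.06, so the economy is dynamically efficient (under-saving).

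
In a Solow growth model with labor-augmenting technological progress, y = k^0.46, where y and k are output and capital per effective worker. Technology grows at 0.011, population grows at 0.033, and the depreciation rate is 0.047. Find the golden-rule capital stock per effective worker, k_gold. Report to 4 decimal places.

Break-even investment rate: n + g + δ = 0.033 + 0.011 + 0.047 = 0.091.
Golden rule sets MPK = n+g+δ: 0.46·k^(0.46−1) = 0.091, so k_gold = (0.46/0.091)^(1/0.54) ≈ 20.0992.

k_gold ≈ 20.0992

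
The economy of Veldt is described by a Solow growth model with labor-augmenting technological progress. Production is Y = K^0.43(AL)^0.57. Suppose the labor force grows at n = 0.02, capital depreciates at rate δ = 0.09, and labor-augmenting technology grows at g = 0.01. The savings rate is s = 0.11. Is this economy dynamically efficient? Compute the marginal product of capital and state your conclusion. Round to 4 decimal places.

dynamically efficient; MPK ≈ 0.4691

Break-even investment rate: n + g + δ = 0.02 + 0.01 + 0.09 = 0.12.
Steady-state k*: s·k^0.43 = 0.12·k gives k* = (0.11/0.12)^(1/0.57) ≈ 0.8584.
MPK = 0.43·0.8584^(-0.57) ≈ 0.4691.
MPK > n+g+δ = 0.12, so the economy is dynamically efficient (under-saving).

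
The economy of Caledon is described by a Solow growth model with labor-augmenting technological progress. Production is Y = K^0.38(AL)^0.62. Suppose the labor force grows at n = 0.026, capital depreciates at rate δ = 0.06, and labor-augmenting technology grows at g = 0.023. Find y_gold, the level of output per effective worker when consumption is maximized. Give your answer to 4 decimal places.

Capital per effective worker breaks even when investment replaces (n + g + δ)·k; here n + g + δ = 0.109.
Golden rule sets MPK = n+g+δ: 0.38·k^(0.38−1) = 0.109, so k_gold = (0.38/0.109)^(1/0.62) ≈ 7.4950.
Output: y_gold = k_gold^0.38 = 7.4950^0.38 ≈ 2.1499.

y_gold ≈ 2.1499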